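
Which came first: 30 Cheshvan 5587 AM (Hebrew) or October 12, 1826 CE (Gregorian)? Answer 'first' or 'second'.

second

First date → JDN 2388326; second date → JDN 2388277.
JDN 2388277 < JDN 2388326, so the second date is earlier.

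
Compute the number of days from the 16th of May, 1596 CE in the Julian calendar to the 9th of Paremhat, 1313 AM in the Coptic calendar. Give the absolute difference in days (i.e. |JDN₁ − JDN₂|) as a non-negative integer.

First date → JDN 2304133; second date → JDN 2304426.
The interval is |2304133 − 2304426| = 293 days.

293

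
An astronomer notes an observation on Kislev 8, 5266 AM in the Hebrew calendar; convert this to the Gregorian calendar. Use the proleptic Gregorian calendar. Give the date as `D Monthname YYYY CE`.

15 November 1505 CE

Julian Day Number of the source date = 2271068.
Converting JDN 2271068 to the Gregorian calendar gives 15 November 1505 CE.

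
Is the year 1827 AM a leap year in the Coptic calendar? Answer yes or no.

1827 mod 4 = 3; in the Coptic calendar a year is leap when year mod 4 = 3, so it is a leap year.

yes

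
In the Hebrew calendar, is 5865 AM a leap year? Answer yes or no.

Hebrew year 5865 is year 13 of its 19-year Metonic cycle; leap years are at positions 3, 6, 8, 11, 14, 17, 19, so it is a common year (12 months).

no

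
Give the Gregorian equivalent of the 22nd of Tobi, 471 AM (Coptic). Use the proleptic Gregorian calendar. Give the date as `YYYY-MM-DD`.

Julian Day Number of the source date = 1996838.
Converting JDN 1996838 to the Gregorian calendar gives 21 January 755 CE.

0755-01-21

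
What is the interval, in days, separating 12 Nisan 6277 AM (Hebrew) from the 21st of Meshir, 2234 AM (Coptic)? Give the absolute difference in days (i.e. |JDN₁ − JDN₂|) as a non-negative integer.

JDN of the first date = 2640470.
JDN of the second date = 2640803.
|2640803 − 2640470| = 333.

333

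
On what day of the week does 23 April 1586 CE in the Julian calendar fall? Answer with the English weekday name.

Equivalently 3 May 1586 Gregorian, JDN 2300457.
JDN 2300457 mod 7 = 5, and JDN 0 was a Monday, so this is a Saturday.

Saturday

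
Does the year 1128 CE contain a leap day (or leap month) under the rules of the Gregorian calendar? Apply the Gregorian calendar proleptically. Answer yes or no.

yes

1128 is divisible by 4 and not by 100, so it is a leap year.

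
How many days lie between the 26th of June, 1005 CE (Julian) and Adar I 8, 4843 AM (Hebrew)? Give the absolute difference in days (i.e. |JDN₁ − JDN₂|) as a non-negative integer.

28342

JDN of the first date = 2088311.
JDN of the second date = 2116653.
|2116653 − 2088311| = 28342.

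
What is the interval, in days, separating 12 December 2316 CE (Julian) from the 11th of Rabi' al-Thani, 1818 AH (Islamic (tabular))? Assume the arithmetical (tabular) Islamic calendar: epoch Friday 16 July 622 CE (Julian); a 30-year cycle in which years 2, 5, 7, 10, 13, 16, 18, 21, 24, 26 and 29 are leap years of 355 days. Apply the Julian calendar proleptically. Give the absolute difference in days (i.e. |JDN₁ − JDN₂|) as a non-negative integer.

25100

JDN of the first date = 2567323.
JDN of the second date = 2592423.
|2592423 − 2567323| = 25100.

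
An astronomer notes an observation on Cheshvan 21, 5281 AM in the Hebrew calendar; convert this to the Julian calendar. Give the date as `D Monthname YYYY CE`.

2 November 1520 CE

The source date corresponds to 12 November 1520 in the proleptic Gregorian calendar (JDN 2276544).
That day falls on 2 November 1520 CE in the Julian calendar.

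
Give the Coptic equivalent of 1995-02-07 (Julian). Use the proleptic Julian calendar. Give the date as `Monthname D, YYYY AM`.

The source date corresponds to 20 February 1995 in the Gregorian calendar (JDN 2449769).
That day falls on 13 Meshir 1711 AM in the Coptic calendar.

Meshir 13, 1711 AM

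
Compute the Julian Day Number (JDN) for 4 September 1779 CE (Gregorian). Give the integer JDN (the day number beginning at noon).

2371073

JDN 2400001 is 17 November 1858 CE (Gregorian), MJD 0; the target day is −28928 days from there, so JDN = 2371073.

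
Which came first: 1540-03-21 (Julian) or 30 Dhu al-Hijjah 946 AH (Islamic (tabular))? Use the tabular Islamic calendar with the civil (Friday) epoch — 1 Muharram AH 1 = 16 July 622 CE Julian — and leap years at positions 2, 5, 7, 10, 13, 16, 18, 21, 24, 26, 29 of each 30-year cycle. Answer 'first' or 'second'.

The two dates have Julian Day Numbers 2283623 and 2283670 respectively.
Since 2283623 < 2283670, the first date comes first.

first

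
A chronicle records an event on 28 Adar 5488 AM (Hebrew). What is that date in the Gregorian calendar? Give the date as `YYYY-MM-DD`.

Both dates share Julian Day Number 2352267; in the Gregorian calendar that is 9 March 1728 CE.

1728-03-09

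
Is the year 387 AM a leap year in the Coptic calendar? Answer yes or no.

387 mod 4 = 3; in the Coptic calendar a year is leap when year mod 4 = 3, so it is a leap year.

yes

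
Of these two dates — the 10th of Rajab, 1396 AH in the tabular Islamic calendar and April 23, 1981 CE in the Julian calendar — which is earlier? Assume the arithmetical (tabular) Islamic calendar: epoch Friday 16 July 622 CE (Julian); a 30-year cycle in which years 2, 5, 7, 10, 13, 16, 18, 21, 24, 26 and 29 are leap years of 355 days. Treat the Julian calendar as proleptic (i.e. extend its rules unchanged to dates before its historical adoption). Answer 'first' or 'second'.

first

The two dates have Julian Day Numbers 2442967 and 2444731 respectively.
Since 2442967 < 2444731, the first date comes first.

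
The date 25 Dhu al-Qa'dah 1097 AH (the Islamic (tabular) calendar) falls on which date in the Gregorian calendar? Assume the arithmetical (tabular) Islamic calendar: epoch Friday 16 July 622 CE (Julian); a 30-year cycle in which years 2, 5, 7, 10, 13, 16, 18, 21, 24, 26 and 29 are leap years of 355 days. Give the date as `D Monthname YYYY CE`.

13 October 1686 CE

Julian Day Number of the source date = 2337145.
Converting JDN 2337145 to the Gregorian calendar gives 13 October 1686 CE.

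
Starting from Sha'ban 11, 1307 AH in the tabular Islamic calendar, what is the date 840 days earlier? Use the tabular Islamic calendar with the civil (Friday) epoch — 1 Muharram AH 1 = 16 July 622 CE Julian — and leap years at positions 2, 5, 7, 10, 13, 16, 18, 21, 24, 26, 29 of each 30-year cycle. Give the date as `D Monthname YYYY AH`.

The starting date is JDN 2411460; 2411460 − 840 = 2410620.
JDN 2410620 corresponds to 28 Rabi' al-Awwal 1305 AH.

28 Rabi' al-Awwal 1305 AH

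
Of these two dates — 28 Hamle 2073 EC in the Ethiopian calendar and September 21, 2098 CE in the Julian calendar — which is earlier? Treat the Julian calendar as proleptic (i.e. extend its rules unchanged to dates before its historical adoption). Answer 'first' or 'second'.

First date → JDN 2481346; second date → JDN 2487616.
JDN 2481346 < JDN 2487616, so the first date is earlier.

first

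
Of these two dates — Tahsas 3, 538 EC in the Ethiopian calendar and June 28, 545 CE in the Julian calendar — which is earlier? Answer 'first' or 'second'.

second

First date → JDN 1920452; second date → JDN 1920298.
JDN 1920298 < JDN 1920452, so the second date is earlier.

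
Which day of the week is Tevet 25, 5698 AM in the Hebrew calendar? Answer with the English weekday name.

Wednesday

This is JDN 2428897 (29 December 1937 Gregorian).
Since JDN mod 7 = 2 (0 = Monday), the day is Wednesday.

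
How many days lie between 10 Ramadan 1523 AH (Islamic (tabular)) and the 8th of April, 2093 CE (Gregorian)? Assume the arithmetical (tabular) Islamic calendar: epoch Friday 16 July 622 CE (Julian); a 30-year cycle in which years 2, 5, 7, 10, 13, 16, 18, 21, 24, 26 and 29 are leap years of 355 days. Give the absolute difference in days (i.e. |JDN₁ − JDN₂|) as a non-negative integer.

JDN of the first date = 2488031.
JDN of the second date = 2485611.
|2485611 − 2488031| = 2420.

2420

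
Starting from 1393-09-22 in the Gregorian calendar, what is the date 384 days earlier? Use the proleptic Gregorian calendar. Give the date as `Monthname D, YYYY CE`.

The starting date is JDN 2230108; 2230108 − 384 = 2229724.
JDN 2229724 corresponds to September 3, 1392 CE.

September 3, 1392 CE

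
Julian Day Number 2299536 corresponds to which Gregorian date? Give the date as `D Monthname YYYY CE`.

Counting from JDN 2299161 = 15 Oct 1582 gives an offset of 375 days.

25 October 1583 CE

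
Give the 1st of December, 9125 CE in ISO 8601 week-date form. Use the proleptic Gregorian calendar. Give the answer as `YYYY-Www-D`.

9125-W49-2

The weekday is Tuesday (ISO weekday 2).
That Tuesday belongs to ISO week 49 of ISO year 9125.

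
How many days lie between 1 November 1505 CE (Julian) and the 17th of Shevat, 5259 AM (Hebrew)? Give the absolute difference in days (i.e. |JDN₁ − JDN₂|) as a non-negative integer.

2469

First date → JDN 2271064; second date → JDN 2268595.
The interval is |2271064 − 2268595| = 2469 days.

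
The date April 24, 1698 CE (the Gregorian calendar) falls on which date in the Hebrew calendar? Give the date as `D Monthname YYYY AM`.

13 Iyar 5458 AM

Julian Day Number of the source date = 2341356.
Converting JDN 2341356 to the Hebrew calendar gives 13 Iyar 5458 AM.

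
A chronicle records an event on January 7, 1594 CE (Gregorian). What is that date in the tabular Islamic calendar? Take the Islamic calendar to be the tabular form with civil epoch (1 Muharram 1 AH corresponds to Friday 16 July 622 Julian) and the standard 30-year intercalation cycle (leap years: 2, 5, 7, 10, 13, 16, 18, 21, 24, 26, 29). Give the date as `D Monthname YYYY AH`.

Both dates share Julian Day Number 2303263; in the tabular Islamic calendar that is 14 Rabi' al-Thani 1002 AH.

14 Rabi' al-Thani 1002 AH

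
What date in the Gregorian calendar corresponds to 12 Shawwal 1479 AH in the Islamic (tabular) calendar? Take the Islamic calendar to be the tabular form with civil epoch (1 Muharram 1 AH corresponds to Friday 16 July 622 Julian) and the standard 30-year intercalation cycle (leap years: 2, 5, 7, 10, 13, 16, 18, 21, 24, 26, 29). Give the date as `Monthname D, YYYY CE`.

April 17, 2057 CE

Both dates share Julian Day Number 2472471; in the Gregorian calendar that is 17 April 2057 CE.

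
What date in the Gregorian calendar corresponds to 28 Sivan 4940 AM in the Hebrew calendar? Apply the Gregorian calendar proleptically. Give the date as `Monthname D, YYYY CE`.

June 30, 1180 CE

Julian Day Number of the source date = 2152227.
Converting JDN 2152227 to the Gregorian calendar gives 30 June 1180 CE.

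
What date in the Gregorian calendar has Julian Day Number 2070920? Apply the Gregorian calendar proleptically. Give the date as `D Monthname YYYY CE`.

19 November 957 CE

Counting from JDN 2299161 = 15 Oct 1582 gives an offset of -228241 days.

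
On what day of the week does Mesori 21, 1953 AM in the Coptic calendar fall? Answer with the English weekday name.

In the Gregorian calendar this is 29 August 2237 (JDN 2538348).
Since JDN mod 7 = 1 (0 = Monday), the day is Tuesday.

Tuesday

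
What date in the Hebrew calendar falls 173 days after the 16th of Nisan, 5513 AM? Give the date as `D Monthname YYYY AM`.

JDN of the 16th of Nisan, 5513 AM = 2361440.
2361440 + 173 = 2361613.
JDN 2361613 in the Hebrew calendar is 12 Tishrei 5514 AM.

12 Tishrei 5514 AM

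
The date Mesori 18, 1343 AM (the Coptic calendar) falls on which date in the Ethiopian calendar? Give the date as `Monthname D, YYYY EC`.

Nehase 18, 1619 EC

The source date corresponds to 21 August 1627 in the Gregorian calendar (JDN 2315542).
That day falls on 18 Nehase 1619 EC in the Ethiopian calendar.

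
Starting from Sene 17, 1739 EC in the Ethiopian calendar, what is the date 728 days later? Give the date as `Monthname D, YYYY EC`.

Sene 14, 1741 EC

Counting 728 days forward from JDN 2359311 reaches JDN 2360039, which is Sene 14, 1741 EC.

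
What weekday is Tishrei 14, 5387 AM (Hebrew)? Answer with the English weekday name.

Sunday

This is JDN 2315221 (4 October 1626 Gregorian).
Since JDN mod 7 = 6 (0 = Monday), the day is Sunday.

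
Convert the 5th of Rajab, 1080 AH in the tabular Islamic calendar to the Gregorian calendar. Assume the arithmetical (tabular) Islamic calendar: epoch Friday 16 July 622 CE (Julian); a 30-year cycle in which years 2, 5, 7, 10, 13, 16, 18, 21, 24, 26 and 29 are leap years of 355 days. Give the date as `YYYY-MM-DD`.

Both dates share Julian Day Number 2330983; in the Gregorian calendar that is 29 November 1669 CE.

1669-11-29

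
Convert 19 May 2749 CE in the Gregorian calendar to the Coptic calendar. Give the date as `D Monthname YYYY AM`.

5 Pashons 2465 AM

Julian Day Number of the source date = 2725250.
Converting JDN 2725250 to the Coptic calendar gives 5 Pashons 2465 AM.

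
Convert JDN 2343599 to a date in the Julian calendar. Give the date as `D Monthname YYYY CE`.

The Gregorian equivalent of JDN 2343599 is 15 June 1704.
In the Julian calendar that day is 4 June 1704 CE.

4 June 1704 CE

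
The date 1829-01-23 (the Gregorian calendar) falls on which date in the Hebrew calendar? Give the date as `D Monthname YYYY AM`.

Both dates share Julian Day Number 2389111; in the Hebrew calendar that is 19 Shevat 5589 AM.

19 Shevat 5589 AM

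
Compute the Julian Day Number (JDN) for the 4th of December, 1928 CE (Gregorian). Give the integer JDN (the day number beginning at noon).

JDN 2400001 is 17 November 1858 CE (Gregorian), MJD 0; the target day is +25584 days from there, so JDN = 2425585.

2425585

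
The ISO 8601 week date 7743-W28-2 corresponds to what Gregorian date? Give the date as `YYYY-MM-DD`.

ISO week 1 of 7743 is the week containing the first Thursday of 7743.
Week 28, day 2 (Tuesday) lands on 7743-07-09.

7743-07-09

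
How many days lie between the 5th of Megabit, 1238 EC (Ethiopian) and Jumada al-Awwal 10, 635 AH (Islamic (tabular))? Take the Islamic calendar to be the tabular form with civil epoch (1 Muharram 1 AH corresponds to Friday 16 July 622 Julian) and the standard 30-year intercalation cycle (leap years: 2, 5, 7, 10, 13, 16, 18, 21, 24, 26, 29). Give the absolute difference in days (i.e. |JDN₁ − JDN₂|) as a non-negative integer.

First date → JDN 2176219; second date → JDN 2173235.
The interval is |2176219 − 2173235| = 2984 days.

2984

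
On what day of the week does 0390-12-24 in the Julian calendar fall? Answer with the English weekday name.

Tuesday

Equivalently 25 December 390 Gregorian, JDN 1863863.
Since JDN mod 7 = 1 (0 = Monday), the day is Tuesday.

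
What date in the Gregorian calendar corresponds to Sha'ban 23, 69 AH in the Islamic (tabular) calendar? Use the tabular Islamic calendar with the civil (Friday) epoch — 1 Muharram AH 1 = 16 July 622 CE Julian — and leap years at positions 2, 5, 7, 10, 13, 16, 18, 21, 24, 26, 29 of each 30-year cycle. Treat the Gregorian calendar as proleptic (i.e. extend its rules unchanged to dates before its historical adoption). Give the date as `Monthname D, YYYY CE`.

February 23, 689 CE

Both dates share Julian Day Number 1972766; in the Gregorian calendar that is 23 February 689 CE.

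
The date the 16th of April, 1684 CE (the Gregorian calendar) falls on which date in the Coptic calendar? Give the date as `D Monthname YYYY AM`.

Julian Day Number of the source date = 2336235.
Converting JDN 2336235 to the Coptic calendar gives 11 Parmouti 1400 AM.

11 Parmouti 1400 AM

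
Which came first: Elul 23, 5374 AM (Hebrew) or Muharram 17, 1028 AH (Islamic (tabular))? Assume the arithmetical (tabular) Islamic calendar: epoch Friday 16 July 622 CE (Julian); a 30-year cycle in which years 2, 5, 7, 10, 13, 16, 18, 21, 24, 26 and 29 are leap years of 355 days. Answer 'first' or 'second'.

first

First date → JDN 2310801; second date → JDN 2312391.
JDN 2310801 < JDN 2312391, so the first date is earlier.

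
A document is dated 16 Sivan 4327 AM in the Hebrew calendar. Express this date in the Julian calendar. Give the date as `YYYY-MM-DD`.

0567-06-08

Both dates share Julian Day Number 1928313; in the Julian calendar that is 8 June 567 CE.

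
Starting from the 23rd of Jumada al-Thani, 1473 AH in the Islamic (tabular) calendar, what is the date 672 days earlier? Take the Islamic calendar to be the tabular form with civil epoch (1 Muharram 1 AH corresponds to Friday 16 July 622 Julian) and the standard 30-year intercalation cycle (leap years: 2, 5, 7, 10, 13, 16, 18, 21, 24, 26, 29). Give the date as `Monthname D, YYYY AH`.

Sha'ban 1, 1471 AH

Counting 672 days back from JDN 2470238 reaches JDN 2469566, which is Sha'ban 1, 1471 AH.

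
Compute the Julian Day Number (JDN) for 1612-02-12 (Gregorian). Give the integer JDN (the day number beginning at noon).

2309873

JDN 2400001 is 17 November 1858 CE (Gregorian), MJD 0; the target day is −90128 days from there, so JDN = 2309873.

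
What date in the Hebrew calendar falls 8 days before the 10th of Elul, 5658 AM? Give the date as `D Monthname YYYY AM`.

JDN of the 10th of Elul, 5658 AM = 2414530.
2414530 − 8 = 2414522.
JDN 2414522 in the Hebrew calendar is 2 Elul 5658 AM.

2 Elul 5658 AM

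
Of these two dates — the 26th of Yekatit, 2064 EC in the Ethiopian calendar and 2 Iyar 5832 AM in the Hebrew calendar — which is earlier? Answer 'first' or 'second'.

First date → JDN 2477907; second date → JDN 2477953.
JDN 2477907 < JDN 2477953, so the first date is earlier.

first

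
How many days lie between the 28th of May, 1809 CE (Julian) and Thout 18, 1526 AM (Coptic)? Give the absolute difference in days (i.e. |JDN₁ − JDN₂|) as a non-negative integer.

JDN of the first date = 2381943.
JDN of the second date = 2382053.
|2382053 − 2381943| = 110.

110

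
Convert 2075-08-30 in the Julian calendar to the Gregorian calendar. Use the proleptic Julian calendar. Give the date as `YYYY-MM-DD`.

At this point the Julian calendar is 13 days behind the Gregorian.
30 August 2075 Julian + 13 days → 12 September 2075 Gregorian.

2075-09-12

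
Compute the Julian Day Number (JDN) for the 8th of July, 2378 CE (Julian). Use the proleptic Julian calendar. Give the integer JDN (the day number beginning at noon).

Equivalently 24 July 2378 (Gregorian).
JDN 2400001 is 17 November 1858 CE (Gregorian), MJD 0; the target day is +189810 days from there, so JDN = 2589811.

2589811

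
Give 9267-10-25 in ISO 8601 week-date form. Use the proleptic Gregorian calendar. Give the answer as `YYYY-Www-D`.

The weekday is Tuesday (ISO weekday 2).
That Tuesday belongs to ISO week 43 of ISO year 9267.

9267-W43-2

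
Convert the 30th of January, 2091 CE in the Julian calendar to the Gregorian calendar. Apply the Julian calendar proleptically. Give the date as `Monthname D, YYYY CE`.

February 12, 2091 CE

The Julian–Gregorian offset here is 13 days (Julian trailing).
30 January 2091 Julian + 13 days → 12 February 2091 Gregorian.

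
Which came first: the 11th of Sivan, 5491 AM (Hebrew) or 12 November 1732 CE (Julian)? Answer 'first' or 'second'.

first

The two dates have Julian Day Numbers 2353460 and 2353987 respectively.
Since 2353460 < 2353987, the first date comes first.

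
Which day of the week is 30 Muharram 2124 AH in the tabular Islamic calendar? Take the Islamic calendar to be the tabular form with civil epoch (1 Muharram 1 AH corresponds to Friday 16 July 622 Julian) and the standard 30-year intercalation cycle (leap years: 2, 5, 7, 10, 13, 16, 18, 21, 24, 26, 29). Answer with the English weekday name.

Monday

This is JDN 2700789 (29 May 2682 Gregorian).
Since JDN mod 7 = 0 (0 = Monday), the day is Monday.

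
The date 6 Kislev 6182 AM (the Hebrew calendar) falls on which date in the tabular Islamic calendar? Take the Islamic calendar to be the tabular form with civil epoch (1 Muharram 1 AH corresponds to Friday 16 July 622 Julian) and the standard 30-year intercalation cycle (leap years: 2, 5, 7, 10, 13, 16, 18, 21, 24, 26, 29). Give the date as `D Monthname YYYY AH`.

Both dates share Julian Day Number 2605647; in the tabular Islamic calendar that is 5 Sha'ban 1855 AH.

5 Sha'ban 1855 AH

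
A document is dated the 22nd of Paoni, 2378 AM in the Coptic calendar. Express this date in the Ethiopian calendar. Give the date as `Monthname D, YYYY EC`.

Sene 22, 2654 EC

Both dates share Julian Day Number 2693520; in the Ethiopian calendar that is 22 Sene 2654 EC.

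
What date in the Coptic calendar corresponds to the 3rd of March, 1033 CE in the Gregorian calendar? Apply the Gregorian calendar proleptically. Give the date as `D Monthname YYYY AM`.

1 Paremhat 749 AM

Both dates share Julian Day Number 2098417; in the Coptic calendar that is 1 Paremhat 749 AM.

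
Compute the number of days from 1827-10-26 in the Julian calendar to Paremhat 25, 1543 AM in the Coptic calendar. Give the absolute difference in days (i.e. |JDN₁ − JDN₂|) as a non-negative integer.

First date → JDN 2388668; second date → JDN 2388449.
The interval is |2388668 − 2388449| = 219 days.

219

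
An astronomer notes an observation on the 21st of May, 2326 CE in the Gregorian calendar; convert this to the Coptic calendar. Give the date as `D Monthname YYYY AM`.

Julian Day Number of the source date = 2570754.
Converting JDN 2570754 to the Coptic calendar gives 10 Pashons 2042 AM.

10 Pashons 2042 AM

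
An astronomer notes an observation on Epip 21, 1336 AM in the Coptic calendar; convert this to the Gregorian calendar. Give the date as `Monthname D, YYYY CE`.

July 25, 1620 CE

Julian Day Number of the source date = 2312959.
Converting JDN 2312959 to the Gregorian calendar gives 25 July 1620 CE.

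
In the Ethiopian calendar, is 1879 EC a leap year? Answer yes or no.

1879 mod 4 = 3; in the Ethiopian calendar a year is leap when year mod 4 = 3, so it is a leap year.

yes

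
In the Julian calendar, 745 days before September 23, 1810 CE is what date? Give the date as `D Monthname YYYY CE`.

JDN of September 23, 1810 CE = 2382426.
2382426 − 745 = 2381681.
JDN 2381681 in the Julian calendar is 8 September 1808 CE.

8 September 1808 CE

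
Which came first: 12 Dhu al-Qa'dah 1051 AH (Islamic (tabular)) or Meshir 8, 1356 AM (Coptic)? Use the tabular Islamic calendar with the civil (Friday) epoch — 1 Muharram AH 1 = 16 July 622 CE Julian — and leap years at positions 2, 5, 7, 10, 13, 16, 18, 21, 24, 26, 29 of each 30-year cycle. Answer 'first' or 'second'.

second

First date → JDN 2320831; second date → JDN 2320101.
JDN 2320101 < JDN 2320831, so the second date is earlier.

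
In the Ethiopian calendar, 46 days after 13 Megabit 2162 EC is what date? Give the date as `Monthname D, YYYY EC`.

Counting 46 days forward from JDN 2513718 reaches JDN 2513764, which is Miyazya 29, 2162 EC.

Miyazya 29, 2162 EC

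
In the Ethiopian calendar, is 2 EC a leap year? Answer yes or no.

no

2 mod 4 = 2; in the Ethiopian calendar a year is leap when year mod 4 = 3, so it is a common year.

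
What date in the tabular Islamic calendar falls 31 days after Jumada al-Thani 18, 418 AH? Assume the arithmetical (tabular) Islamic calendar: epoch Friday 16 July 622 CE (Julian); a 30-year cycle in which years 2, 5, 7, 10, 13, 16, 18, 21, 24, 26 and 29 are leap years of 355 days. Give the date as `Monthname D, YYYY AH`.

JDN of Jumada al-Thani 18, 418 AH = 2096376.
2096376 + 31 = 2096407.
JDN 2096407 in the tabular Islamic calendar is Rajab 20, 418 AH.

Rajab 20, 418 AH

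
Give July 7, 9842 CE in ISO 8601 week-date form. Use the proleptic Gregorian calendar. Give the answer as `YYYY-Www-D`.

The weekday is Thursday (ISO weekday 4).
That Thursday belongs to ISO week 27 of ISO year 9842.

9842-W27-4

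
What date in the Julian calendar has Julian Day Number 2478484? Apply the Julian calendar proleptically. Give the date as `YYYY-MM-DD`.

The Gregorian equivalent of JDN 2478484 is 3 October 2073.
In the Julian calendar that day is 2073-09-20.

2073-09-20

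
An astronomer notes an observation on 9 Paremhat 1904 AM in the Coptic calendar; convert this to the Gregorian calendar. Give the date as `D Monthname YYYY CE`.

19 March 2188 CE

Both dates share Julian Day Number 2520289; in the Gregorian calendar that is 19 March 2188 CE.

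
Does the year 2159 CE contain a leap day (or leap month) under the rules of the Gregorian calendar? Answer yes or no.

2159 is not divisible by 4, so it is a common year.

no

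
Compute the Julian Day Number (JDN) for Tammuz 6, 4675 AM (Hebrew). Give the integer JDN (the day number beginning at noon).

2055433

Equivalently 26 June 915 (proleptic Gregorian).
JDN 2299161 is 15 October 1582 CE (Gregorian); the target day is −243728 days from there, so JDN = 2055433.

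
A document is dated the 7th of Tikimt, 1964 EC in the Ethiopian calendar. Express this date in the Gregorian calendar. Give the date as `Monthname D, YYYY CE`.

October 18, 1971 CE

Both dates share Julian Day Number 2441243; in the Gregorian calendar that is 18 October 1971 CE.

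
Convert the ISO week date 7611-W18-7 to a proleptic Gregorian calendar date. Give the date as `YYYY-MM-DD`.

ISO week 1 of 7611 is the week containing the first Thursday of 7611.
Week 18, day 7 (Sunday) lands on 7611-05-08.

7611-05-08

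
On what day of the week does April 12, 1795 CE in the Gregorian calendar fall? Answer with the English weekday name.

Sunday

JDN 2376772 mod 7 = 6, and JDN 0 was a Monday, so this is a Sunday.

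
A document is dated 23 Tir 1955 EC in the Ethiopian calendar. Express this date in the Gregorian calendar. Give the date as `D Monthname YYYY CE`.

31 January 1963 CE

Julian Day Number of the source date = 2438061.
Converting JDN 2438061 to the Gregorian calendar gives 31 January 1963 CE.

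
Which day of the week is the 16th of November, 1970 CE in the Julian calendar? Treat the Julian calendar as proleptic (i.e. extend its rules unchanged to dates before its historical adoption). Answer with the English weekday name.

This is JDN 2440920 (29 November 1970 Gregorian).
JDN 2440920 mod 7 = 6, and JDN 0 was a Monday, so this is a Sunday.

Sunday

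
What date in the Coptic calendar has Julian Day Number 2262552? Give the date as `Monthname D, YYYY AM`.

JDN 2262552 is 22 July 1482 in the proleptic Gregorian calendar.
In the Coptic calendar that day is Epip 19, 1198 AM.

Epip 19, 1198 AM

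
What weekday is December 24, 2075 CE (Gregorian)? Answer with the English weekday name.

JDN 2479296 mod 7 = 1, and JDN 0 was a Monday, so this is a Tuesday.

Tuesday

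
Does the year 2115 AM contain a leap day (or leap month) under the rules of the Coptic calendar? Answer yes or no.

yes

2115 mod 4 = 3; in the Coptic calendar a year is leap when year mod 4 = 3, so it is a leap year.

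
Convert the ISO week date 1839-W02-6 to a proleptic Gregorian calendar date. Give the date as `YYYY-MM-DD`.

1839-01-12

ISO week 1 of 1839 is the week containing the first Thursday of 1839.
Week 2, day 6 (Saturday) lands on 1839-01-12.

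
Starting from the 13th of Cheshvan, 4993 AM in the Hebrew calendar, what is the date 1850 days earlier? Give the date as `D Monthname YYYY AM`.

23 Tishrei 4988 AM

The starting date is JDN 2171347; 2171347 − 1850 = 2169497.
JDN 2169497 corresponds to 23 Tishrei 4988 AM.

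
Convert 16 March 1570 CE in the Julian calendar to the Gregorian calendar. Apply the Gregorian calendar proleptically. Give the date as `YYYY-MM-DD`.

1570-03-26

The Julian–Gregorian offset here is 10 days (Julian trailing).
16 March 1570 Julian + 10 days → 26 March 1570 Gregorian.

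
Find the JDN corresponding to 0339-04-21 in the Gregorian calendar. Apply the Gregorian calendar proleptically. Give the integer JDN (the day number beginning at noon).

JDN 2299161 is 15 October 1582 CE (Gregorian); the target day is −454174 days from there, so JDN = 1844987.

1844987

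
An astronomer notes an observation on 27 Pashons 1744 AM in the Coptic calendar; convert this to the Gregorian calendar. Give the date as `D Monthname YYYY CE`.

Both dates share Julian Day Number 2461927; in the Gregorian calendar that is 4 June 2028 CE.

4 June 2028 CE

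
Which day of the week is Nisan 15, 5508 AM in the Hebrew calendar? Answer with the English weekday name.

This is JDN 2359607 (13 April 1748 Gregorian).
2359607 ≡ 5 (mod 7); counting from Monday = 0 gives Saturday.

Saturday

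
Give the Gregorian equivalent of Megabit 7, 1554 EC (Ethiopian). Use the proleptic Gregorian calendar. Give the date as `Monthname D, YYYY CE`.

March 13, 1562 CE

Both dates share Julian Day Number 2291640; in the Gregorian calendar that is 13 March 1562 CE.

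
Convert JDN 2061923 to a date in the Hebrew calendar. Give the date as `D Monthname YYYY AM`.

JDN 2061923 is 2 April 933 in the proleptic Gregorian calendar.
In the Hebrew calendar that day is 28 Adar II 4693 AM.

28 Adar II 4693 AM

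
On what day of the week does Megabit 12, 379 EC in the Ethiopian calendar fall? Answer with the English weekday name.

Equivalently 9 March 387 Gregorian, JDN 1862476.
Since JDN mod 7 = 0 (0 = Monday), the day is Monday.

Monday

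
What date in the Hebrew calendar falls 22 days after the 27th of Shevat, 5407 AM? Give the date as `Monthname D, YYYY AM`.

The starting date is JDN 2322647; 2322647 + 22 = 2322669.
JDN 2322669 corresponds to Adar I 19, 5407 AM.

Adar I 19, 5407 AM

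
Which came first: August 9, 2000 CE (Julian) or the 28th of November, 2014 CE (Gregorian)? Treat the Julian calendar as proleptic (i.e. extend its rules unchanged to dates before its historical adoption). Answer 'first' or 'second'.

first

The two dates have Julian Day Numbers 2451779 and 2456990 respectively.
Since 2451779 < 2456990, the first date comes first.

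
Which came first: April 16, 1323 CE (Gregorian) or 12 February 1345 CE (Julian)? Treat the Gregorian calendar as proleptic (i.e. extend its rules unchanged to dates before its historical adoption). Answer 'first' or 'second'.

first

Converting both to JDN: 2204381 vs 2212362; the smaller is the first.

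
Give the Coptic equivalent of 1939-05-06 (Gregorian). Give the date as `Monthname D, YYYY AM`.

Both dates share Julian Day Number 2429390; in the Coptic calendar that is 28 Parmouti 1655 AM.

Parmouti 28, 1655 AM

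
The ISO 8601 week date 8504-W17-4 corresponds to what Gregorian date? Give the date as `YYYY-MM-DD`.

ISO week 1 of 8504 is the week containing the first Thursday of 8504.
Week 17, day 4 (Thursday) lands on 8504-04-24.

8504-04-24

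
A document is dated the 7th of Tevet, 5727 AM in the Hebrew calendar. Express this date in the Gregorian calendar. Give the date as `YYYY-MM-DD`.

Julian Day Number of the source date = 2439480.
Converting JDN 2439480 to the Gregorian calendar gives 20 December 1966 CE.

1966-12-20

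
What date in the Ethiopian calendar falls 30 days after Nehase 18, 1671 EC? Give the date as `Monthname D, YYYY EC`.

Meskerem 12, 1672 EC

Counting 30 days forward from JDN 2334535 reaches JDN 2334565, which is Meskerem 12, 1672 EC.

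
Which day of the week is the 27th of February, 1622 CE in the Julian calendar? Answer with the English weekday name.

This is JDN 2313551 (9 March 1622 Gregorian).
2313551 ≡ 2 (mod 7); counting from Monday = 0 gives Wednesday.

Wednesday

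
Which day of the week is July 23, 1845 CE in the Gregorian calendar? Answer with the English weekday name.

Wednesday

JDN 2395136 mod 7 = 2, and JDN 0 was a Monday, so this is a Wednesday.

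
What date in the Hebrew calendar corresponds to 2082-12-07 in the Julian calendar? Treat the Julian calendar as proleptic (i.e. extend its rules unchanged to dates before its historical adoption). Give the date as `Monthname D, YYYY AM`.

Kislev 29, 5843 AM

Both dates share Julian Day Number 2481849; in the Hebrew calendar that is 29 Kislev 5843 AM.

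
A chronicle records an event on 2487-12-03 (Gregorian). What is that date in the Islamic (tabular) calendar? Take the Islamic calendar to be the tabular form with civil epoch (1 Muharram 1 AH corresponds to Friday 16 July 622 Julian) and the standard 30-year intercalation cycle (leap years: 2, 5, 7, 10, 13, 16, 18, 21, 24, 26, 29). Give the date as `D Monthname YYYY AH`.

Both dates share Julian Day Number 2629755; in the tabular Islamic calendar that is 16 Sha'ban 1923 AH.

16 Sha'ban 1923 AH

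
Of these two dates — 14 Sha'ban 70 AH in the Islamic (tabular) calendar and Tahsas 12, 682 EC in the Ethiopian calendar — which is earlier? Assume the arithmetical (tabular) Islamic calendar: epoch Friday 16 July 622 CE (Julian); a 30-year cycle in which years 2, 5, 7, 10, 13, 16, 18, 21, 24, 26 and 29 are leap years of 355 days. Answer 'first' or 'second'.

Converting both to JDN: 1973111 vs 1973057; the smaller is the second.

second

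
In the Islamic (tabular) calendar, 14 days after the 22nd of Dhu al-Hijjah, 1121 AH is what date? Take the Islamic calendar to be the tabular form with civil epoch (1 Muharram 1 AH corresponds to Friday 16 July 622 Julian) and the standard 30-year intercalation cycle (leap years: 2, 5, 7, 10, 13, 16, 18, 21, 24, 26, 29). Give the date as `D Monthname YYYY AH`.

7 Muharram 1122 AH

JDN of the 22nd of Dhu al-Hijjah, 1121 AH = 2345677.
2345677 + 14 = 2345691.
JDN 2345691 in the tabular Islamic calendar is 7 Muharram 1122 AH.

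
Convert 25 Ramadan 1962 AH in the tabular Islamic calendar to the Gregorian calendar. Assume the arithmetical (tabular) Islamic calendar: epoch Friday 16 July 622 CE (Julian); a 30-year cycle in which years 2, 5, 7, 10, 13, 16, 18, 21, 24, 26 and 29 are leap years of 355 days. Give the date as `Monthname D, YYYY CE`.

Julian Day Number of the source date = 2643613.
Converting JDN 2643613 to the Gregorian calendar gives 12 November 2525 CE.

November 12, 2525 CE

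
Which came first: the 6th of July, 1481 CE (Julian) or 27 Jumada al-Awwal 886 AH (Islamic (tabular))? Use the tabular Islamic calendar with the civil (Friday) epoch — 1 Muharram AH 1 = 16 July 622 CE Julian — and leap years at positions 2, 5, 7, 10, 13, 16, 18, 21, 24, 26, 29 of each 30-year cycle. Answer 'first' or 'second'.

Converting both to JDN: 2262180 vs 2262198; the smaller is the first.

first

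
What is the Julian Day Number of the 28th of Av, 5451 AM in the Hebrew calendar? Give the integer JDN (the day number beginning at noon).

2338920

In the Gregorian calendar the same day is 23 August 1691.
JDN 2400001 is 17 November 1858 CE (Gregorian), MJD 0; the target day is −61081 days from there, so JDN = 2338920.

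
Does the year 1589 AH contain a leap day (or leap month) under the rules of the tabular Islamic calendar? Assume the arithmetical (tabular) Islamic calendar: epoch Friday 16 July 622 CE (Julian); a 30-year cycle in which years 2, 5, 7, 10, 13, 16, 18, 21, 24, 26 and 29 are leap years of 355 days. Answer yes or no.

yes

Year 1589 AH is year 29 of its 30-year cycle; leap positions are 2, 5, 7, 10, 13, 16, 18, 21, 24, 26, 29, so it is a leap year (355 days).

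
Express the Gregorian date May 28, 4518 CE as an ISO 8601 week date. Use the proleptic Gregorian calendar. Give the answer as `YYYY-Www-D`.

The weekday is Saturday (ISO weekday 6).
That Saturday belongs to ISO week 21 of ISO year 4518.

4518-W21-6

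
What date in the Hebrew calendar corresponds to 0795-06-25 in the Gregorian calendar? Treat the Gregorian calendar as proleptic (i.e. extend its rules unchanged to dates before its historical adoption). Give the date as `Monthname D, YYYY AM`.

Both dates share Julian Day Number 2011603; in the Hebrew calendar that is 29 Sivan 4555 AM.

Sivan 29, 4555 AM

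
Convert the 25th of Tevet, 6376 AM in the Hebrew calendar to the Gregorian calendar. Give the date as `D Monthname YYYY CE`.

6 January 2616 CE

Julian Day Number of the source date = 2676539.
Converting JDN 2676539 to the Gregorian calendar gives 6 January 2616 CE.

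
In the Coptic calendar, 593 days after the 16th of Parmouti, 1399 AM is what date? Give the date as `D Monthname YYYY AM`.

28 Hathor 1401 AM

The starting date is JDN 2335874; 2335874 + 593 = 2336467.
JDN 2336467 corresponds to 28 Hathor 1401 AM.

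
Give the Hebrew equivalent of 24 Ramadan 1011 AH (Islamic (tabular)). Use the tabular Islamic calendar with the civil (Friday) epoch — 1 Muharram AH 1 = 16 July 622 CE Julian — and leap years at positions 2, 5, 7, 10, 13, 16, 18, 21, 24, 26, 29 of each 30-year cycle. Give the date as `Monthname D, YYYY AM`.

Adar 24, 5363 AM

Julian Day Number of the source date = 2306609.
Converting JDN 2306609 to the Hebrew calendar gives 24 Adar 5363 AM.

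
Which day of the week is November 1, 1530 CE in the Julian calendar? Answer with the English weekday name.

This is JDN 2280195 (11 November 1530 Gregorian).
2280195 ≡ 1 (mod 7); counting from Monday = 0 gives Tuesday.

Tuesday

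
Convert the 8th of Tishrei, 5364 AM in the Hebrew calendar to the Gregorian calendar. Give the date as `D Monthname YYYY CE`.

Both dates share Julian Day Number 2306799; in the Gregorian calendar that is 13 September 1603 CE.

13 September 1603 CE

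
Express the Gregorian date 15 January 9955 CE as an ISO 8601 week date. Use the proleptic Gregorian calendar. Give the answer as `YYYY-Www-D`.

9955-W02-6

The weekday is Saturday (ISO weekday 6).
That Saturday belongs to ISO week 2 of ISO year 9955.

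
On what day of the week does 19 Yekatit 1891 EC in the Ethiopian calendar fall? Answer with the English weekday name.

This is JDN 2414711 (25 February 1899 Gregorian).
Since JDN mod 7 = 5 (0 = Monday), the day is Saturday.

Saturday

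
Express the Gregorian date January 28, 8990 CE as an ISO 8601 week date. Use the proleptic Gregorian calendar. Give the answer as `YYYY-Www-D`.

8990-W04-4

The weekday is Thursday (ISO weekday 4).
That Thursday belongs to ISO week 4 of ISO year 8990.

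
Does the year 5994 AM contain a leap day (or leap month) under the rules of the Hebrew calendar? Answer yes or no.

no

Hebrew year 5994 is year 9 of its 19-year Metonic cycle; leap years are at positions 3, 6, 8, 11, 14, 17, 19, so it is a common year (12 months).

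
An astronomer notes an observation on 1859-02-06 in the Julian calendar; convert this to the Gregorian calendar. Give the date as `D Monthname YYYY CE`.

18 February 1859 CE

At this point the Julian calendar is 12 days behind the Gregorian.
6 February 1859 Julian + 12 days → 18 February 1859 Gregorian.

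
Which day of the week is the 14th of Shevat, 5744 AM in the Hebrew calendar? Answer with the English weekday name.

In the Gregorian calendar this is 18 January 1984 (JDN 2445718).
2445718 ≡ 2 (mod 7); counting from Monday = 0 gives Wednesday.

Wednesday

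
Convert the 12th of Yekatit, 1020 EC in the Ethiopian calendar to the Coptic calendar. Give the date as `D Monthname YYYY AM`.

The source date corresponds to 13 February 1028 in the proleptic Gregorian calendar (JDN 2096572).
That day falls on 12 Meshir 744 AM in the Coptic calendar.

12 Meshir 744 AM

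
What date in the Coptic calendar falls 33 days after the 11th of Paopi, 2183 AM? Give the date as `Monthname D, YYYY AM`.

JDN of the 11th of Paopi, 2183 AM = 2622045.
2622045 + 33 = 2622078.
JDN 2622078 in the Coptic calendar is Hathor 14, 2183 AM.

Hathor 14, 2183 AM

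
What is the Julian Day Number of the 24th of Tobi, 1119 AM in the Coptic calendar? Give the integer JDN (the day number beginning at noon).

Equivalently 28 January 1403 (proleptic Gregorian).
JDN 2299161 is 15 October 1582 CE (Gregorian); the target day is −65639 days from there, so JDN = 2233522.

2233522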